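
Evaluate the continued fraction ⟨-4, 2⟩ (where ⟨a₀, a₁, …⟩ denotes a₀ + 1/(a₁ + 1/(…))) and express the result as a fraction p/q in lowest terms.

-7/2

Work from the innermost term outward:
Start with 2.
-4 + 1/(2/1) = -4 + 1/2 = -7/2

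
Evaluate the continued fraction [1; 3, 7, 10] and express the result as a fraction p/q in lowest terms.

294/223

Start with 10.
7 + 1/(10/1) = 7 + 1/10 = 71/10
3 + 1/(71/10) = 3 + 10/71 = 223/71
1 + 1/(223/71) = 1 + 71/223 = 294/223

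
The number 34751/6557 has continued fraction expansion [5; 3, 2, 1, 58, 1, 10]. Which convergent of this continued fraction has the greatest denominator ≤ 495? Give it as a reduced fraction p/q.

53/10

a_0 = 5: 5/1  (≤ bound)
a_1 = 3: 16/3  (≤ bound)
a_2 = 2: 37/7  (≤ bound)
a_3 = 1: 53/10  (≤ bound)
a_4 = 58: 3111/587  (> 495, stop)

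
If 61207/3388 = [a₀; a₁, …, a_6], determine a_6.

2

61207 ÷ 3388 → quotient 18, remainder 223
3388 ÷ 223 → quotient 15, remainder 43
223 ÷ 43 → quotient 5, remainder 8
43 ÷ 8 → quotient 5, remainder 3
8 ÷ 3 → quotient 2, remainder 2
3 ÷ 2 → quotient 1, remainder 1
2 ÷ 1 → quotient 2, remainder 0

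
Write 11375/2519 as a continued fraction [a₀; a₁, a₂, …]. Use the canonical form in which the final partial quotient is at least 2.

Repeatedly divide and take the remainder:
⌊11375/2519⌋ = 4, remainder 1299
⌊2519/1299⌋ = 1, remainder 1220
⌊1299/1220⌋ = 1, remainder 79
⌊1220/79⌋ = 15, remainder 35
⌊79/35⌋ = 2, remainder 9
⌊35/9⌋ = 3, remainder 8
⌊9/8⌋ = 1, remainder 1
⌊8/1⌋ = 8, remainder 0

[4; 1, 1, 15, 2, 3, 1, 8]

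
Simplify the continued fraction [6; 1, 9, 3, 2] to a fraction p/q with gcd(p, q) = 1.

Start with 2.
3 + 1/(2/1) = 3 + 1/2 = 7/2
9 + 1/(7/2) = 9 + 2/7 = 65/7
1 + 1/(65/7) = 1 + 7/65 = 72/65
6 + 1/(72/65) = 6 + 65/72 = 497/72

497/72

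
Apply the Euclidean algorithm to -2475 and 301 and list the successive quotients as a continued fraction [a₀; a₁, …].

⌊-2475/301⌋ = -9, remainder 234
⌊301/234⌋ = 1, remainder 67
⌊234/67⌋ = 3, remainder 33
⌊67/33⌋ = 2, remainder 1
⌊33/1⌋ = 33, remainder 0

[-9; 1, 3, 2, 33]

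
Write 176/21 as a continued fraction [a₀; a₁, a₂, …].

[8; 2, 1, 1, 1, 2]

176 ÷ 21 → quotient 8, remainder 8
21 ÷ 8 → quotient 2, remainder 5
8 ÷ 5 → quotient 1, remainder 3
5 ÷ 3 → quotient 1, remainder 2
3 ÷ 2 → quotient 1, remainder 1
2 ÷ 1 → quotient 2, remainder 0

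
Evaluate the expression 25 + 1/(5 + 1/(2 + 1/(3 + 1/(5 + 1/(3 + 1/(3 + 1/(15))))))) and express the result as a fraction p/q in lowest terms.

818508/32501

Start with 15.
3 + 1/(15/1) = 3 + 1/15 = 46/15
3 + 1/(46/15) = 3 + 15/46 = 153/46
5 + 1/(153/46) = 5 + 46/153 = 811/153
3 + 1/(811/153) = 3 + 153/811 = 2586/811
2 + 1/(2586/811) = 2 + 811/2586 = 5983/2586
5 + 1/(5983/2586) = 5 + 2586/5983 = 32501/5983
25 + 1/(32501/5983) = 25 + 5983/32501 = 818508/32501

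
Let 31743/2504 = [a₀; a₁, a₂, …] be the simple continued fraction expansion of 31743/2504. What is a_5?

1

31743 ÷ 2504 → quotient 12, remainder 1695
2504 ÷ 1695 → quotient 1, remainder 809
1695 ÷ 809 → quotient 2, remainder 77
809 ÷ 77 → quotient 10, remainder 39
77 ÷ 39 → quotient 1, remainder 38
39 ÷ 38 → quotient 1, remainder 1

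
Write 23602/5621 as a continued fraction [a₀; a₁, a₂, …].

⌊23602/5621⌋ = 4, remainder 1118
⌊5621/1118⌋ = 5, remainder 31
⌊1118/31⌋ = 36, remainder 2
⌊31/2⌋ = 15, remainder 1
⌊2/1⌋ = 2, remainder 0

[4; 5, 36, 15, 2]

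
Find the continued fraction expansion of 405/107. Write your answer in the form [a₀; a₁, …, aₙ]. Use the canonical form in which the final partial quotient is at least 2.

⌊405/107⌋ = 3, remainder 84
⌊107/84⌋ = 1, remainder 23
⌊84/23⌋ = 3, remainder 15
⌊23/15⌋ = 1, remainder 8
⌊15/8⌋ = 1, remainder 7
⌊8/7⌋ = 1, remainder 1
⌊7/1⌋ = 7, remainder 0

[3; 1, 3, 1, 1, 1, 7]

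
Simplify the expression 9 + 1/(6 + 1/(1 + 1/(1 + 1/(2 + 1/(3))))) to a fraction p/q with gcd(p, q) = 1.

Start with 3.
2 + 1/(3/1) = 2 + 1/3 = 7/3
1 + 1/(7/3) = 1 + 3/7 = 10/7
1 + 1/(10/7) = 1 + 7/10 = 17/10
6 + 1/(17/10) = 6 + 10/17 = 112/17
9 + 1/(112/17) = 9 + 17/112 = 1025/112

1025/112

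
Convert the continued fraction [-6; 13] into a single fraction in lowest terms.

-77/13

a_0 = -6: -6/1
a_1 = 13: -77/13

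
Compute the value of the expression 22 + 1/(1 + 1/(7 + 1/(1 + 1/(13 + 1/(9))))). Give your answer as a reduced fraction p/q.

a_0 = 22: 22/1
a_1 = 1: 23/1
a_2 = 7: 183/8
a_3 = 1: 206/9
a_4 = 13: 2861/125
a_5 = 9: 25955/1134

25955/1134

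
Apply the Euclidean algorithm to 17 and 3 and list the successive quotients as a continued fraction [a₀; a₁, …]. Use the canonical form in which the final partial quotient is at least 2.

[5; 1, 2]

Repeatedly divide and take the remainder:
17 ÷ 3 → quotient 5, remainder 2
3 ÷ 2 → quotient 1, remainder 1
2 ÷ 1 → quotient 2, remainder 0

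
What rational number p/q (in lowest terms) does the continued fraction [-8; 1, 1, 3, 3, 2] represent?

-394/53

Start with 2.
3 + 1/(2/1) = 3 + 1/2 = 7/2
3 + 1/(7/2) = 3 + 2/7 = 23/7
1 + 1/(23/7) = 1 + 7/23 = 30/23
1 + 1/(30/23) = 1 + 23/30 = 53/30
-8 + 1/(53/30) = -8 + 30/53 = -394/53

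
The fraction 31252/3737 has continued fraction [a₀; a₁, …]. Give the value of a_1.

31252 ÷ 3737 → quotient 8, remainder 1356
3737 ÷ 1356 → quotient 2, remainder 1025

2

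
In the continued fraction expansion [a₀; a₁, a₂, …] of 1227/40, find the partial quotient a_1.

Run the Euclidean algorithm, recording each quotient:
1227 ÷ 40 → quotient 30, remainder 27
40 ÷ 27 → quotient 1, remainder 13

1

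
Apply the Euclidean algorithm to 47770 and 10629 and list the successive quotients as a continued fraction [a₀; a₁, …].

47770 ÷ 10629 → quotient 4, remainder 5254
10629 ÷ 5254 → quotient 2, remainder 121
5254 ÷ 121 → quotient 43, remainder 51
121 ÷ 51 → quotient 2, remainder 19
51 ÷ 19 → quotient 2, remainder 13
19 ÷ 13 → quotient 1, remainder 6
13 ÷ 6 → quotient 2, remainder 1
6 ÷ 1 → quotient 6, remainder 0

[4; 2, 43, 2, 2, 1, 2, 6]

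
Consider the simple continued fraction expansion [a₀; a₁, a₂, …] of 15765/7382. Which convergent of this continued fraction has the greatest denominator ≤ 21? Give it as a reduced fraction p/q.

a_0 = 2: 2/1  (≤ bound)
a_1 = 7: 15/7  (≤ bound)
a_2 = 2: 32/15  (≤ bound)
a_3 = 1: 47/22  (> 21, stop)

32/15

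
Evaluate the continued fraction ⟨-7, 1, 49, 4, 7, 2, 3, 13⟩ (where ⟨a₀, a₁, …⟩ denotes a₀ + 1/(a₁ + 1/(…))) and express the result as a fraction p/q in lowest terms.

a_0 = -7: -7/1
a_1 = 1: -6/1
a_2 = 49: -301/50
a_3 = 4: -1210/201
a_4 = 7: -8771/1457
a_5 = 2: -18752/3115
a_6 = 3: -65027/10802
a_7 = 13: -864103/143541

-864103/143541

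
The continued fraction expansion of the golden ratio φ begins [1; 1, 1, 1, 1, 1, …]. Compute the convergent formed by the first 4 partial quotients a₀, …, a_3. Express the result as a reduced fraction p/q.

Use the convergent recurrence hₖ = aₖ·hₖ₋₁ + hₖ₋₂ (and likewise for the denominators kₖ):
a_0 = 1: 1/1
a_1 = 1: 2/1
a_2 = 1: 3/2
a_3 = 1: 5/3

5/3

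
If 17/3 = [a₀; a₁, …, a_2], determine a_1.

1

⌊17/3⌋ = 5, remainder 2
⌊3/2⌋ = 1, remainder 1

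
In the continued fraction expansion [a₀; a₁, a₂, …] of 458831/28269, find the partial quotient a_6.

458831 ÷ 28269 → quotient 16, remainder 6527
28269 ÷ 6527 → quotient 4, remainder 2161
6527 ÷ 2161 → quotient 3, remainder 44
2161 ÷ 44 → quotient 49, remainder 5
44 ÷ 5 → quotient 8, remainder 4
5 ÷ 4 → quotient 1, remainder 1
4 ÷ 1 → quotient 4, remainder 0

4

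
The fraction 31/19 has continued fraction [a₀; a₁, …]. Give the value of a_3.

1

Repeatedly divide and take the remainder:
⌊31/19⌋ = 1, remainder 12
⌊19/12⌋ = 1, remainder 7
⌊12/7⌋ = 1, remainder 5
⌊7/5⌋ = 1, remainder 2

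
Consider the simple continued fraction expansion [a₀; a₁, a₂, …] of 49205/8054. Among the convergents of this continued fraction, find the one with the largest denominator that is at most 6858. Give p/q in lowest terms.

8266/1353

List convergents until the denominator exceeds the bound:
a_0 = 6: 6/1  (≤ bound)
a_1 = 9: 55/9  (≤ bound)
a_2 = 7: 391/64  (≤ bound)
a_3 = 20: 7875/1289  (≤ bound)
a_4 = 1: 8266/1353  (≤ bound)
a_5 = 5: 49205/8054  (> 6858, stop)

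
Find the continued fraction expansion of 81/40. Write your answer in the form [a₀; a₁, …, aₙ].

[2; 40]

Repeatedly divide and take the remainder:
81 = 2·40 + 1, so a_0 = 2
40 = 40·1 + 0, so a_1 = 40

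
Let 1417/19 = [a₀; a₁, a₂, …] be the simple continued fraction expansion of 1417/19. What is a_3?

1417 = 74·19 + 11, so a_0 = 74
19 = 1·11 + 8, so a_1 = 1
11 = 1·8 + 3, so a_2 = 1
8 = 2·3 + 2, so a_3 = 2

2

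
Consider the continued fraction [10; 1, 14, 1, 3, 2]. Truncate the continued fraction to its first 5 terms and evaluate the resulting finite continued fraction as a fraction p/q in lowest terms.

689/63

Start with 3.
1 + 1/(3/1) = 1 + 1/3 = 4/3
14 + 1/(4/3) = 14 + 3/4 = 59/4
1 + 1/(59/4) = 1 + 4/59 = 63/59
10 + 1/(63/59) = 10 + 59/63 = 689/63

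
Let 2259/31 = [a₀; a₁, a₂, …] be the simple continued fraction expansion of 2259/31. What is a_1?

1

2259 = 72·31 + 27, so a_0 = 72
31 = 1·27 + 4, so a_1 = 1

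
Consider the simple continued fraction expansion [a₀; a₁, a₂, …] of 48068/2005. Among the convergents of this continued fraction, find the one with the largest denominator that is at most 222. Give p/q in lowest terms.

List convergents until the denominator exceeds the bound:
a_0 = 23: 23/1  (≤ bound)
a_1 = 1: 24/1  (≤ bound)
a_2 = 37: 911/38  (≤ bound)
a_3 = 1: 935/39  (≤ bound)
a_4 = 1: 1846/77  (≤ bound)
a_5 = 3: 6473/270  (> 222, stop)

1846/77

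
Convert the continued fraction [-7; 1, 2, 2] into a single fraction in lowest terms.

-44/7

Start with 2.
2 + 1/(2/1) = 2 + 1/2 = 5/2
1 + 1/(5/2) = 1 + 2/5 = 7/5
-7 + 1/(7/5) = -7 + 5/7 = -44/7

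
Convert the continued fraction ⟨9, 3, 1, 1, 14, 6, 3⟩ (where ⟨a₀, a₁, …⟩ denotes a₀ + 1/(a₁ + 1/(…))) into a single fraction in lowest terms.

Build up convergents one term at a time:
a_0 = 9: 9/1
a_1 = 3: 28/3
a_2 = 1: 37/4
a_3 = 1: 65/7
a_4 = 14: 947/102
a_5 = 6: 5747/619
a_6 = 3: 18188/1959

18188/1959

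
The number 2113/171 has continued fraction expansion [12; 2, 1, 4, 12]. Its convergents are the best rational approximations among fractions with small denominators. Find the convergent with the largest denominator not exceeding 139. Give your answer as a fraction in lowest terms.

173/14

List convergents until the denominator exceeds the bound:
a_0 = 12: 12/1  (≤ bound)
a_1 = 2: 25/2  (≤ bound)
a_2 = 1: 37/3  (≤ bound)
a_3 = 4: 173/14  (≤ bound)
a_4 = 12: 2113/171  (> 139, stop)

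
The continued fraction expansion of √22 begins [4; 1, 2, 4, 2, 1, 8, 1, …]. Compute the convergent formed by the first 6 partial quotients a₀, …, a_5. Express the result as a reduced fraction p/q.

Start with 1.
2 + 1/(1/1) = 2 + 1/1 = 3/1
4 + 1/(3/1) = 4 + 1/3 = 13/3
2 + 1/(13/3) = 2 + 3/13 = 29/13
1 + 1/(29/13) = 1 + 13/29 = 42/29
4 + 1/(42/29) = 4 + 29/42 = 197/42

197/42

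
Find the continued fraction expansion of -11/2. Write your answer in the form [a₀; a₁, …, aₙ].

[-6; 2]

Apply division with remainder until the remainder is 0:
⌊-11/2⌋ = -6, remainder 1
⌊2/1⌋ = 2, remainder 0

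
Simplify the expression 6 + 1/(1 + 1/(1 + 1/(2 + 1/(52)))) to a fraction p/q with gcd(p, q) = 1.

1729/262

a_0 = 6: 6/1
a_1 = 1: 7/1
a_2 = 1: 13/2
a_3 = 2: 33/5
a_4 = 52: 1729/262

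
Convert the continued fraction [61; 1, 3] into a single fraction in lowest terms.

247/4

Use the convergent recurrence hₖ = aₖ·hₖ₋₁ + hₖ₋₂ (and likewise for the denominators kₖ):
a_0 = 61: 61/1
a_1 = 1: 62/1
a_2 = 3: 247/4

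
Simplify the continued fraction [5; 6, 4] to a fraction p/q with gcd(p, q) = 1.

129/25

Compute successive convergents:
a_0 = 5: 5/1
a_1 = 6: 31/6
a_2 = 4: 129/25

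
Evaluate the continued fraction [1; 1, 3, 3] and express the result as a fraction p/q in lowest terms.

23/13

Start with 3.
3 + 1/(3/1) = 3 + 1/3 = 10/3
1 + 1/(10/3) = 1 + 3/10 = 13/10
1 + 1/(13/10) = 1 + 10/13 = 23/13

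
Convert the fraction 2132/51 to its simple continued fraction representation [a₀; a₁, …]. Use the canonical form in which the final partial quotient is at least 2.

[41; 1, 4, 10]

⌊2132/51⌋ = 41, remainder 41
⌊51/41⌋ = 1, remainder 10
⌊41/10⌋ = 4, remainder 1
⌊10/1⌋ = 10, remainder 0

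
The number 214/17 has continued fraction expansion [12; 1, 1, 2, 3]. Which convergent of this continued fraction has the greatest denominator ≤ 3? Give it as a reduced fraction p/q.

25/2

a_0 = 12: 12/1  (≤ bound)
a_1 = 1: 13/1  (≤ bound)
a_2 = 1: 25/2  (≤ bound)
a_3 = 2: 63/5  (> 3, stop)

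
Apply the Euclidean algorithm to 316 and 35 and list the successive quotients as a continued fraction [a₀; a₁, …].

⌊316/35⌋ = 9, remainder 1
⌊35/1⌋ = 35, remainder 0

[9; 35]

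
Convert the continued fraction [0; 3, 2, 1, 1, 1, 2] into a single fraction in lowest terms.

Starting at the tail and folding back:
Start with 2.
1 + 1/(2/1) = 1 + 1/2 = 3/2
1 + 1/(3/2) = 1 + 2/3 = 5/3
1 + 1/(5/3) = 1 + 3/5 = 8/5
2 + 1/(8/5) = 2 + 5/8 = 21/8
3 + 1/(21/8) = 3 + 8/21 = 71/21
0 + 1/(71/21) = 0 + 21/71 = 21/71

21/71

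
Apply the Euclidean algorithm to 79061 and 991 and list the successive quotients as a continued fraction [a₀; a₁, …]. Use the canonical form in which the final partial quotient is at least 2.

79061 ÷ 991 → quotient 79, remainder 772
991 ÷ 772 → quotient 1, remainder 219
772 ÷ 219 → quotient 3, remainder 115
219 ÷ 115 → quotient 1, remainder 104
115 ÷ 104 → quotient 1, remainder 11
104 ÷ 11 → quotient 9, remainder 5
11 ÷ 5 → quotient 2, remainder 1
5 ÷ 1 → quotient 5, remainder 0

[79; 1, 3, 1, 1, 9, 2, 5]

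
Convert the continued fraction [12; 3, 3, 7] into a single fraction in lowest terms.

a_0 = 12: 12/1
a_1 = 3: 37/3
a_2 = 3: 123/10
a_3 = 7: 898/73

898/73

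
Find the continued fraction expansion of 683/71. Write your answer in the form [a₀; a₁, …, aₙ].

Apply division with remainder until the remainder is 0:
683 ÷ 71 → quotient 9, remainder 44
71 ÷ 44 → quotient 1, remainder 27
44 ÷ 27 → quotient 1, remainder 17
27 ÷ 17 → quotient 1, remainder 10
17 ÷ 10 → quotient 1, remainder 7
10 ÷ 7 → quotient 1, remainder 3
7 ÷ 3 → quotient 2, remainder 1
3 ÷ 1 → quotient 3, remainder 0

[9; 1, 1, 1, 1, 1, 2, 3]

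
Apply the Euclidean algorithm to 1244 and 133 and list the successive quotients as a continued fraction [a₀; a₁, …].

Repeatedly divide and take the remainder:
⌊1244/133⌋ = 9, remainder 47
⌊133/47⌋ = 2, remainder 39
⌊47/39⌋ = 1, remainder 8
⌊39/8⌋ = 4, remainder 7
⌊8/7⌋ = 1, remainder 1
⌊7/1⌋ = 7, remainder 0

[9; 2, 1, 4, 1, 7]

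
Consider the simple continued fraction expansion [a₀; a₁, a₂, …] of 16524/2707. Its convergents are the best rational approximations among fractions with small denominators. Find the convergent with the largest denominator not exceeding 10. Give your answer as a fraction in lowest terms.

a_0 = 6: 6/1  (≤ bound)
a_1 = 9: 55/9  (≤ bound)
a_2 = 1: 61/10  (≤ bound)
a_3 = 1: 116/19  (> 10, stop)

61/10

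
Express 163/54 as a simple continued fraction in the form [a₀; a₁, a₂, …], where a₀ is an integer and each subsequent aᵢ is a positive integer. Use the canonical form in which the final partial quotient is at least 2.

[3; 54]

163 = 3·54 + 1, so a_0 = 3
54 = 54·1 + 0, so a_1 = 54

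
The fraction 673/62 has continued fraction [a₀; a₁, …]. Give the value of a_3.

673 ÷ 62 → quotient 10, remainder 53
62 ÷ 53 → quotient 1, remainder 9
53 ÷ 9 → quotient 5, remainder 8
9 ÷ 8 → quotient 1, remainder 1

1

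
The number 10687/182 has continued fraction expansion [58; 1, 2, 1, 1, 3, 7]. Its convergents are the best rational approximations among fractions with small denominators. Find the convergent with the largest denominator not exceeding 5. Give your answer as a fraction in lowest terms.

a_0 = 58: 58/1  (≤ bound)
a_1 = 1: 59/1  (≤ bound)
a_2 = 2: 176/3  (≤ bound)
a_3 = 1: 235/4  (≤ bound)
a_4 = 1: 411/7  (> 5, stop)

235/4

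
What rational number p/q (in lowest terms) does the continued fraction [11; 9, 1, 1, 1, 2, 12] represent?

Start with 12.
2 + 1/(12/1) = 2 + 1/12 = 25/12
1 + 1/(25/12) = 1 + 12/25 = 37/25
1 + 1/(37/25) = 1 + 25/37 = 62/37
1 + 1/(62/37) = 1 + 37/62 = 99/62
9 + 1/(99/62) = 9 + 62/99 = 953/99
11 + 1/(953/99) = 11 + 99/953 = 10582/953

10582/953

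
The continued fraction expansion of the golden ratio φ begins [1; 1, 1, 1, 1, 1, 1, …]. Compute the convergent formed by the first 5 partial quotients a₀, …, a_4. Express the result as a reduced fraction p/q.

8/5

Start with 1.
1 + 1/(1/1) = 1 + 1/1 = 2/1
1 + 1/(2/1) = 1 + 1/2 = 3/2
1 + 1/(3/2) = 1 + 2/3 = 5/3
1 + 1/(5/3) = 1 + 3/5 = 8/5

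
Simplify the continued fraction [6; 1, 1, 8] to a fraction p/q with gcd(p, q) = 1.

Start with 8.
1 + 1/(8/1) = 1 + 1/8 = 9/8
1 + 1/(9/8) = 1 + 8/9 = 17/9
6 + 1/(17/9) = 6 + 9/17 = 111/17

111/17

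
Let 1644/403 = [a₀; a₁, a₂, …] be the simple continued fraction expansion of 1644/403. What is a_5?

6

⌊1644/403⌋ = 4, remainder 32
⌊403/32⌋ = 12, remainder 19
⌊32/19⌋ = 1, remainder 13
⌊19/13⌋ = 1, remainder 6
⌊13/6⌋ = 2, remainder 1
⌊6/1⌋ = 6, remainder 0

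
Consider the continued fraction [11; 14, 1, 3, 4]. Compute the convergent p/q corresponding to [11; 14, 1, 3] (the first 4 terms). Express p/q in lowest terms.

653/59

Use the convergent recurrence hₖ = aₖ·hₖ₋₁ + hₖ₋₂ (and likewise for the denominators kₖ):
a_0 = 11: 11/1
a_1 = 14: 155/14
a_2 = 1: 166/15
a_3 = 3: 653/59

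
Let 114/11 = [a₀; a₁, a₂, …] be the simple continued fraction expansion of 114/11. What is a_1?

114 ÷ 11 → quotient 10, remainder 4
11 ÷ 4 → quotient 2, remainder 3

2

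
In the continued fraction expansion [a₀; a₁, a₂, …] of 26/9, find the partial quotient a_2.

⌊26/9⌋ = 2, remainder 8
⌊9/8⌋ = 1, remainder 1
⌊8/1⌋ = 8, remainder 0

8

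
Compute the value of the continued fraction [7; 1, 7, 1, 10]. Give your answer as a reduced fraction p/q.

773/98

Start with 10.
1 + 1/(10/1) = 1 + 1/10 = 11/10
7 + 1/(11/10) = 7 + 10/11 = 87/11
1 + 1/(87/11) = 1 + 11/87 = 98/87
7 + 1/(98/87) = 7 + 87/98 = 773/98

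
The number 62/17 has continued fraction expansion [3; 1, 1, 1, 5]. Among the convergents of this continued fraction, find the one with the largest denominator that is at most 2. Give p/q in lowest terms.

a_0 = 3: 3/1  (≤ bound)
a_1 = 1: 4/1  (≤ bound)
a_2 = 1: 7/2  (≤ bound)
a_3 = 1: 11/3  (> 2, stop)

7/2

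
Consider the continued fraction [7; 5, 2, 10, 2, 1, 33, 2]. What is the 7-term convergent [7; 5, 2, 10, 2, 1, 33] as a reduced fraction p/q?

86112/11989

Start with 33.
1 + 1/(33/1) = 1 + 1/33 = 34/33
2 + 1/(34/33) = 2 + 33/34 = 101/34
10 + 1/(101/34) = 10 + 34/101 = 1044/101
2 + 1/(1044/101) = 2 + 101/1044 = 2189/1044
5 + 1/(2189/1044) = 5 + 1044/2189 = 11989/2189
7 + 1/(11989/2189) = 7 + 2189/11989 = 86112/11989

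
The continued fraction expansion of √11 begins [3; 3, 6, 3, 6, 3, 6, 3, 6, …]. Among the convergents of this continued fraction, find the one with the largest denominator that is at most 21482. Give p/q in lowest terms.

a_0 = 3: 3/1  (≤ bound)
a_1 = 3: 10/3  (≤ bound)
a_2 = 6: 63/19  (≤ bound)
a_3 = 3: 199/60  (≤ bound)
a_4 = 6: 1257/379  (≤ bound)
a_5 = 3: 3970/1197  (≤ bound)
a_6 = 6: 25077/7561  (≤ bound)
a_7 = 3: 79201/23880  (> 21482, stop)

25077/7561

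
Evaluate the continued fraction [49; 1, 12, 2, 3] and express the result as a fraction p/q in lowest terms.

4693/94

Use the convergent recurrence hₖ = aₖ·hₖ₋₁ + hₖ₋₂ (and likewise for the denominators kₖ):
a_0 = 49: 49/1
a_1 = 1: 50/1
a_2 = 12: 649/13
a_3 = 2: 1348/27
a_4 = 3: 4693/94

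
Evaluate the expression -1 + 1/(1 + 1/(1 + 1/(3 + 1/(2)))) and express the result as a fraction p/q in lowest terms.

-7/16

Collapse the nested fraction from the inside out:
Start with 2.
3 + 1/(2/1) = 3 + 1/2 = 7/2
1 + 1/(7/2) = 1 + 2/7 = 9/7
1 + 1/(9/7) = 1 + 7/9 = 16/9
-1 + 1/(16/9) = -1 + 9/16 = -7/16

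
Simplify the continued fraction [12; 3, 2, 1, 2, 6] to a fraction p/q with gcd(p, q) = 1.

Collapse the nested fraction from the inside out:
Start with 6.
2 + 1/(6/1) = 2 + 1/6 = 13/6
1 + 1/(13/6) = 1 + 6/13 = 19/13
2 + 1/(19/13) = 2 + 13/19 = 51/19
3 + 1/(51/19) = 3 + 19/51 = 172/51
12 + 1/(172/51) = 12 + 51/172 = 2115/172

2115/172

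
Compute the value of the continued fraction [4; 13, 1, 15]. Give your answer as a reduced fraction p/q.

a_0 = 4: 4/1
a_1 = 13: 53/13
a_2 = 1: 57/14
a_3 = 15: 908/223

908/223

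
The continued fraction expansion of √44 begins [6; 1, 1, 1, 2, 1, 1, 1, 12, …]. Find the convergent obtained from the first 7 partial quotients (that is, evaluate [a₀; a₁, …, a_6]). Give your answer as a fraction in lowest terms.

126/19

Starting at the tail and folding back:
Start with 1.
1 + 1/(1/1) = 1 + 1/1 = 2/1
2 + 1/(2/1) = 2 + 1/2 = 5/2
1 + 1/(5/2) = 1 + 2/5 = 7/5
1 + 1/(7/5) = 1 + 5/7 = 12/7
1 + 1/(12/7) = 1 + 7/12 = 19/12
6 + 1/(19/12) = 6 + 12/19 = 126/19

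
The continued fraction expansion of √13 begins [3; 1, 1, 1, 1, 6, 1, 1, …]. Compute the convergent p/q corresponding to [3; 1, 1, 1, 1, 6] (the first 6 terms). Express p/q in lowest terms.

Compute successive convergents:
a_0 = 3: 3/1
a_1 = 1: 4/1
a_2 = 1: 7/2
a_3 = 1: 11/3
a_4 = 1: 18/5
a_5 = 6: 119/33

119/33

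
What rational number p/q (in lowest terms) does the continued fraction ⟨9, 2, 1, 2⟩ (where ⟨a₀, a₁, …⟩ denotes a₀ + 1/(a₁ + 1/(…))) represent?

75/8

a_0 = 9: 9/1
a_1 = 2: 19/2
a_2 = 1: 28/3
a_3 = 2: 75/8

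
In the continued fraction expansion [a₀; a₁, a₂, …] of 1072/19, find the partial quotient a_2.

⌊1072/19⌋ = 56, remainder 8
⌊19/8⌋ = 2, remainder 3
⌊8/3⌋ = 2, remainder 2

2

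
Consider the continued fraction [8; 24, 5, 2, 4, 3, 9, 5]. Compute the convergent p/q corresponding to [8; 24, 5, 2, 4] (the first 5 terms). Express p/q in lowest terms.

9529/1185

Start with 4.
2 + 1/(4/1) = 2 + 1/4 = 9/4
5 + 1/(9/4) = 5 + 4/9 = 49/9
24 + 1/(49/9) = 24 + 9/49 = 1185/49
8 + 1/(1185/49) = 8 + 49/1185 = 9529/1185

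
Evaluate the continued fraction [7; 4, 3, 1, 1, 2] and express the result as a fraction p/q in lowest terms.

557/77

a_0 = 7: 7/1
a_1 = 4: 29/4
a_2 = 3: 94/13
a_3 = 1: 123/17
a_4 = 1: 217/30
a_5 = 2: 557/77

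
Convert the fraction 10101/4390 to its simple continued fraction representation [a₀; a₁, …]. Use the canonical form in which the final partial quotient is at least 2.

[2; 3, 3, 10, 1, 2, 13]

Run the Euclidean algorithm, recording each quotient:
⌊10101/4390⌋ = 2, remainder 1321
⌊4390/1321⌋ = 3, remainder 427
⌊1321/427⌋ = 3, remainder 40
⌊427/40⌋ = 10, remainder 27
⌊40/27⌋ = 1, remainder 13
⌊27/13⌋ = 2, remainder 1
⌊13/1⌋ = 13, remainder 0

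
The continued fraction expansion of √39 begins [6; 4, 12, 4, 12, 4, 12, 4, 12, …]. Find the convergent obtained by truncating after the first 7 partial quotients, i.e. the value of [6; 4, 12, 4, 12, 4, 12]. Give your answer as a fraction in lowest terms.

764394/122401

a_0 = 6: 6/1
a_1 = 4: 25/4
a_2 = 12: 306/49
a_3 = 4: 1249/200
a_4 = 12: 15294/2449
a_5 = 4: 62425/9996
a_6 = 12: 764394/122401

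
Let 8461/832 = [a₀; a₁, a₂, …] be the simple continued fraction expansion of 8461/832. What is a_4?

8461 ÷ 832 → quotient 10, remainder 141
832 ÷ 141 → quotient 5, remainder 127
141 ÷ 127 → quotient 1, remainder 14
127 ÷ 14 → quotient 9, remainder 1
14 ÷ 1 → quotient 14, remainder 0

14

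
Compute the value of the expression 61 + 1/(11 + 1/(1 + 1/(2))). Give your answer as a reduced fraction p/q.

Build up convergents one term at a time:
a_0 = 61: 61/1
a_1 = 11: 672/11
a_2 = 1: 733/12
a_3 = 2: 2138/35

2138/35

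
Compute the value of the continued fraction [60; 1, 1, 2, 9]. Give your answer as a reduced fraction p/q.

Starting at the tail and folding back:
Start with 9.
2 + 1/(9/1) = 2 + 1/9 = 19/9
1 + 1/(19/9) = 1 + 9/19 = 28/19
1 + 1/(28/19) = 1 + 19/28 = 47/28
60 + 1/(47/28) = 60 + 28/47 = 2848/47

2848/47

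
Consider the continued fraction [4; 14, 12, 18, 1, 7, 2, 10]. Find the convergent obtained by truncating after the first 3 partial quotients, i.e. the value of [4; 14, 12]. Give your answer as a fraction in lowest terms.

Collapse the nested fraction from the inside out:
Start with 12.
14 + 1/(12/1) = 14 + 1/12 = 169/12
4 + 1/(169/12) = 4 + 12/169 = 688/169

688/169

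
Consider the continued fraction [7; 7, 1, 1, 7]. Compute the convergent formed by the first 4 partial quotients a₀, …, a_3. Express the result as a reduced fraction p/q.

107/15

Start with 1.
1 + 1/(1/1) = 1 + 1/1 = 2/1
7 + 1/(2/1) = 7 + 1/2 = 15/2
7 + 1/(15/2) = 7 + 2/15 = 107/15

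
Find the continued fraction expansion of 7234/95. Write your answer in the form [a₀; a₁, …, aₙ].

[76; 6, 1, 3, 1, 2]

Repeatedly divide and take the remainder:
7234 ÷ 95 → quotient 76, remainder 14
95 ÷ 14 → quotient 6, remainder 11
14 ÷ 11 → quotient 1, remainder 3
11 ÷ 3 → quotient 3, remainder 2
3 ÷ 2 → quotient 1, remainder 1
2 ÷ 1 → quotient 2, remainder 0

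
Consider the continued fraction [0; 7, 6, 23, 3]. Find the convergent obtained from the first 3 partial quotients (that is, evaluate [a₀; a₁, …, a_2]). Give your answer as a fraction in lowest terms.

6/43

a_0 = 0: 0/1
a_1 = 7: 1/7
a_2 = 6: 6/43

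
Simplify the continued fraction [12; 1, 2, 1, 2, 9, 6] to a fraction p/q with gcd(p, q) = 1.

Starting at the tail and folding back:
Start with 6.
9 + 1/(6/1) = 9 + 1/6 = 55/6
2 + 1/(55/6) = 2 + 6/55 = 116/55
1 + 1/(116/55) = 1 + 55/116 = 171/116
2 + 1/(171/116) = 2 + 116/171 = 458/171
1 + 1/(458/171) = 1 + 171/458 = 629/458
12 + 1/(629/458) = 12 + 458/629 = 8006/629

8006/629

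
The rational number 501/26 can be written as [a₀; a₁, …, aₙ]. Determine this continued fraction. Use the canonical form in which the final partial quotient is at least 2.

⌊501/26⌋ = 19, remainder 7
⌊26/7⌋ = 3, remainder 5
⌊7/5⌋ = 1, remainder 2
⌊5/2⌋ = 2, remainder 1
⌊2/1⌋ = 2, remainder 0

[19; 3, 1, 2, 2]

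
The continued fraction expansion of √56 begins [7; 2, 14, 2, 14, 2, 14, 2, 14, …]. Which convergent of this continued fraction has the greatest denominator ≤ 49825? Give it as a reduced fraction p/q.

List convergents until the denominator exceeds the bound:
a_0 = 7: 7/1  (≤ bound)
a_1 = 2: 15/2  (≤ bound)
a_2 = 14: 217/29  (≤ bound)
a_3 = 2: 449/60  (≤ bound)
a_4 = 14: 6503/869  (≤ bound)
a_5 = 2: 13455/1798  (≤ bound)
a_6 = 14: 194873/26041  (≤ bound)
a_7 = 2: 403201/53880  (> 49825, stop)

194873/26041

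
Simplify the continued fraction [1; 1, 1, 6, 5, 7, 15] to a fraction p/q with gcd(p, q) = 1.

Build up convergents one term at a time:
a_0 = 1: 1/1
a_1 = 1: 2/1
a_2 = 1: 3/2
a_3 = 6: 20/13
a_4 = 5: 103/67
a_5 = 7: 741/482
a_6 = 15: 11218/7297

11218/7297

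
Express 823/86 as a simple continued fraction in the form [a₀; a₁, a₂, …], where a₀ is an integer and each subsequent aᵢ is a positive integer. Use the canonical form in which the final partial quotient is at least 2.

[9; 1, 1, 3, 12]

823 ÷ 86 → quotient 9, remainder 49
86 ÷ 49 → quotient 1, remainder 37
49 ÷ 37 → quotient 1, remainder 12
37 ÷ 12 → quotient 3, remainder 1
12 ÷ 1 → quotient 12, remainder 0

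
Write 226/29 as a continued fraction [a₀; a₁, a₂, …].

[7; 1, 3, 1, 5]

226 = 7·29 + 23, so a_0 = 7
29 = 1·23 + 6, so a_1 = 1
23 = 3·6 + 5, so a_2 = 3
6 = 1·5 + 1, so a_3 = 1
5 = 5·1 + 0, so a_4 = 5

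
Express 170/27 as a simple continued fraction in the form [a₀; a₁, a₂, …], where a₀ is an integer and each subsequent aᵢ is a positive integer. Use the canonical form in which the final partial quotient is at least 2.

170 = 6·27 + 8, so a_0 = 6
27 = 3·8 + 3, so a_1 = 3
8 = 2·3 + 2, so a_2 = 2
3 = 1·2 + 1, so a_3 = 1
2 = 2·1 + 0, so a_4 = 2

[6; 3, 2, 1, 2]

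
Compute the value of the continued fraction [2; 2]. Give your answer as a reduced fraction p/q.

5/2

Starting at the tail and folding back:
Start with 2.
2 + 1/(2/1) = 2 + 1/2 = 5/2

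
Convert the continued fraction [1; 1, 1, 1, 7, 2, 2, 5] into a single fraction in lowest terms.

a_0 = 1: 1/1
a_1 = 1: 2/1
a_2 = 1: 3/2
a_3 = 1: 5/3
a_4 = 7: 38/23
a_5 = 2: 81/49
a_6 = 2: 200/121
a_7 = 5: 1081/654

1081/654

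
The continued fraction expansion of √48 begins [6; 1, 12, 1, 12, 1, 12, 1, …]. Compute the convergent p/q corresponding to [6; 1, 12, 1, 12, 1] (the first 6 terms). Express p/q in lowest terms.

1351/195

a_0 = 6: 6/1
a_1 = 1: 7/1
a_2 = 12: 90/13
a_3 = 1: 97/14
a_4 = 12: 1254/181
a_5 = 1: 1351/195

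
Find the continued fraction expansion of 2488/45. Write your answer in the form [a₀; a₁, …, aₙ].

[55; 3, 2, 6]

2488 ÷ 45 → quotient 55, remainder 13
45 ÷ 13 → quotient 3, remainder 6
13 ÷ 6 → quotient 2, remainder 1
6 ÷ 1 → quotient 6, remainder 0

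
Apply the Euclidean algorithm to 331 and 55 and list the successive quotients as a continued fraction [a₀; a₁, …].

331 ÷ 55 → quotient 6, remainder 1
55 ÷ 1 → quotient 55, remainder 0

[6; 55]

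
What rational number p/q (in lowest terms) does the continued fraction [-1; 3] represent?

-2/3

Start with 3.
-1 + 1/(3/1) = -1 + 1/3 = -2/3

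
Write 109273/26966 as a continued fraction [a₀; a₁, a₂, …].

[4; 19, 7, 4, 2, 3, 6]

⌊109273/26966⌋ = 4, remainder 1409
⌊26966/1409⌋ = 19, remainder 195
⌊1409/195⌋ = 7, remainder 44
⌊195/44⌋ = 4, remainder 19
⌊44/19⌋ = 2, remainder 6
⌊19/6⌋ = 3, remainder 1
⌊6/1⌋ = 6, remainder 0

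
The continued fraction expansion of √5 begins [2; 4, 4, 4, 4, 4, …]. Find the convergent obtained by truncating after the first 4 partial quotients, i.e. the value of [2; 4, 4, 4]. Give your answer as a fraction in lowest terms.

Start with 4.
4 + 1/(4/1) = 4 + 1/4 = 17/4
4 + 1/(17/4) = 4 + 4/17 = 72/17
2 + 1/(72/17) = 2 + 17/72 = 161/72

161/72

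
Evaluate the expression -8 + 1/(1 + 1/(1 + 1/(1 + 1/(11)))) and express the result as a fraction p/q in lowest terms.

Work from the innermost term outward:
Start with 11.
1 + 1/(11/1) = 1 + 1/11 = 12/11
1 + 1/(12/11) = 1 + 11/12 = 23/12
1 + 1/(23/12) = 1 + 12/23 = 35/23
-8 + 1/(35/23) = -8 + 23/35 = -257/35

-257/35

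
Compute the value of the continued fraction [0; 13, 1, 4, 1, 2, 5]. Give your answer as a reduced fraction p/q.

91/1258

Compute successive convergents:
a_0 = 0: 0/1
a_1 = 13: 1/13
a_2 = 1: 1/14
a_3 = 4: 5/69
a_4 = 1: 6/83
a_5 = 2: 17/235
a_6 = 5: 91/1258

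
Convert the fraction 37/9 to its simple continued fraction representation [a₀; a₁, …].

[4; 9]

⌊37/9⌋ = 4, remainder 1
⌊9/1⌋ = 9, remainder 0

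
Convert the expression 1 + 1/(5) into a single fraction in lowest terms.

6/5

a_0 = 1: 1/1
a_1 = 5: 6/5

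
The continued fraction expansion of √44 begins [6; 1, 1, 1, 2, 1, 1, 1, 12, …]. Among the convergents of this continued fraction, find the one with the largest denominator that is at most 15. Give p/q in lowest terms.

73/11

a_0 = 6: 6/1  (≤ bound)
a_1 = 1: 7/1  (≤ bound)
a_2 = 1: 13/2  (≤ bound)
a_3 = 1: 20/3  (≤ bound)
a_4 = 2: 53/8  (≤ bound)
a_5 = 1: 73/11  (≤ bound)
a_6 = 1: 126/19  (> 15, stop)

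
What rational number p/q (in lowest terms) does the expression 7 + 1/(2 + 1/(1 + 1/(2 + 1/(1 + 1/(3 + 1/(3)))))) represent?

987/134

a_0 = 7: 7/1
a_1 = 2: 15/2
a_2 = 1: 22/3
a_3 = 2: 59/8
a_4 = 1: 81/11
a_5 = 3: 302/41
a_6 = 3: 987/134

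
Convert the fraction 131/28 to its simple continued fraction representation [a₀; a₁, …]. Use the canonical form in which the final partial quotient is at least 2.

Repeatedly divide and take the remainder:
⌊131/28⌋ = 4, remainder 19
⌊28/19⌋ = 1, remainder 9
⌊19/9⌋ = 2, remainder 1
⌊9/1⌋ = 9, remainder 0

[4; 1, 2, 9]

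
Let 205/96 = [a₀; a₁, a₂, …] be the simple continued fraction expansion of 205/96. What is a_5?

205 = 2·96 + 13, so a_0 = 2
96 = 7·13 + 5, so a_1 = 7
13 = 2·5 + 3, so a_2 = 2
5 = 1·3 + 2, so a_3 = 1
3 = 1·2 + 1, so a_4 = 1
2 = 2·1 + 0, so a_5 = 2

2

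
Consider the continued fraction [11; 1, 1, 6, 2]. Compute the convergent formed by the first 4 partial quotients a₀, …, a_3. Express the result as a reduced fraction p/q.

Build up convergents one term at a time:
a_0 = 11: 11/1
a_1 = 1: 12/1
a_2 = 1: 23/2
a_3 = 6: 150/13

150/13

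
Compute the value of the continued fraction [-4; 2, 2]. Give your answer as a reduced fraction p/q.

-18/5

a_0 = -4: -4/1
a_1 = 2: -7/2
a_2 = 2: -18/5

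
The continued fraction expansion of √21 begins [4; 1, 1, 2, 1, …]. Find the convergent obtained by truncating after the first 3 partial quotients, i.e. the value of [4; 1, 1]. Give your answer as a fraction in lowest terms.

Work from the innermost term outward:
Start with 1.
1 + 1/(1/1) = 1 + 1/1 = 2/1
4 + 1/(2/1) = 4 + 1/2 = 9/2

9/2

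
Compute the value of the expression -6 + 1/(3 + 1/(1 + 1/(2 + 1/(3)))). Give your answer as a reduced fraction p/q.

Compute successive convergents:
a_0 = -6: -6/1
a_1 = 3: -17/3
a_2 = 1: -23/4
a_3 = 2: -63/11
a_4 = 3: -212/37

-212/37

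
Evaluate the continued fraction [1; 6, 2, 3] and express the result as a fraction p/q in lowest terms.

a_0 = 1: 1/1
a_1 = 6: 7/6
a_2 = 2: 15/13
a_3 = 3: 52/45

52/45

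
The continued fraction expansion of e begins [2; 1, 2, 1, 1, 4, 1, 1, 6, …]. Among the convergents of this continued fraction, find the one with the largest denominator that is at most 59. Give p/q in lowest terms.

106/39

List convergents until the denominator exceeds the bound:
a_0 = 2: 2/1  (≤ bound)
a_1 = 1: 3/1  (≤ bound)
a_2 = 2: 8/3  (≤ bound)
a_3 = 1: 11/4  (≤ bound)
a_4 = 1: 19/7  (≤ bound)
a_5 = 4: 87/32  (≤ bound)
a_6 = 1: 106/39  (≤ bound)
a_7 = 1: 193/71  (> 59, stop)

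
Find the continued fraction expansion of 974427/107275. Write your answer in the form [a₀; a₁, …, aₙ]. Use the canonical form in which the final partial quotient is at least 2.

⌊974427/107275⌋ = 9, remainder 8952
⌊107275/8952⌋ = 11, remainder 8803
⌊8952/8803⌋ = 1, remainder 149
⌊8803/149⌋ = 59, remainder 12
⌊149/12⌋ = 12, remainder 5
⌊12/5⌋ = 2, remainder 2
⌊5/2⌋ = 2, remainder 1
⌊2/1⌋ = 2, remainder 0

[9; 11, 1, 59, 12, 2, 2, 2]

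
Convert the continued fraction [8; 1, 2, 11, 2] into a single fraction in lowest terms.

616/71

Work from the innermost term outward:
Start with 2.
11 + 1/(2/1) = 11 + 1/2 = 23/2
2 + 1/(23/2) = 2 + 2/23 = 48/23
1 + 1/(48/23) = 1 + 23/48 = 71/48
8 + 1/(71/48) = 8 + 48/71 = 616/71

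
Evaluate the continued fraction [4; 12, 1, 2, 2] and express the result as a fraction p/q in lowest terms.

363/89

a_0 = 4: 4/1
a_1 = 12: 49/12
a_2 = 1: 53/13
a_3 = 2: 155/38
a_4 = 2: 363/89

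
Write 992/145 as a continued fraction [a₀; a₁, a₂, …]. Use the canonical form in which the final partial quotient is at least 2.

Apply division with remainder until the remainder is 0:
⌊992/145⌋ = 6, remainder 122
⌊145/122⌋ = 1, remainder 23
⌊122/23⌋ = 5, remainder 7
⌊23/7⌋ = 3, remainder 2
⌊7/2⌋ = 3, remainder 1
⌊2/1⌋ = 2, remainder 0

[6; 1, 5, 3, 3, 2]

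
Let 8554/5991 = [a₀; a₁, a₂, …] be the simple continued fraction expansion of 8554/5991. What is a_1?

8554 ÷ 5991 → quotient 1, remainder 2563
5991 ÷ 2563 → quotient 2, remainder 865

2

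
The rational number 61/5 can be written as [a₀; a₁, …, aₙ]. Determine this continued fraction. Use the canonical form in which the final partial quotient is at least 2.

[12; 5]

61 ÷ 5 → quotient 12, remainder 1
5 ÷ 1 → quotient 5, remainder 0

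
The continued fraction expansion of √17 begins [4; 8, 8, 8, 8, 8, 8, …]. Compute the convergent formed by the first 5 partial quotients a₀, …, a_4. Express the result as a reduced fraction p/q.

a_0 = 4: 4/1
a_1 = 8: 33/8
a_2 = 8: 268/65
a_3 = 8: 2177/528
a_4 = 8: 17684/4289

17684/4289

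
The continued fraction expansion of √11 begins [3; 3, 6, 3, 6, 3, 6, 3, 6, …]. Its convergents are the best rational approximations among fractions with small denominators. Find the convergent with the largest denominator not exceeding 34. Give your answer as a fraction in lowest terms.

63/19

a_0 = 3: 3/1  (≤ bound)
a_1 = 3: 10/3  (≤ bound)
a_2 = 6: 63/19  (≤ bound)
a_3 = 3: 199/60  (> 34, stop)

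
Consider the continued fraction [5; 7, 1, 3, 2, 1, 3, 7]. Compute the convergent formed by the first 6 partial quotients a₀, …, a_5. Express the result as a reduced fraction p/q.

Collapse the nested fraction from the inside out:
Start with 1.
2 + 1/(1/1) = 2 + 1/1 = 3/1
3 + 1/(3/1) = 3 + 1/3 = 10/3
1 + 1/(10/3) = 1 + 3/10 = 13/10
7 + 1/(13/10) = 7 + 10/13 = 101/13
5 + 1/(101/13) = 5 + 13/101 = 518/101

518/101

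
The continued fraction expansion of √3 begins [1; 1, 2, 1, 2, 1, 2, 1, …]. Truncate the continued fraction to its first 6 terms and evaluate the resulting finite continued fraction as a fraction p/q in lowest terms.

26/15

Use the convergent recurrence hₖ = aₖ·hₖ₋₁ + hₖ₋₂ (and likewise for the denominators kₖ):
a_0 = 1: 1/1
a_1 = 1: 2/1
a_2 = 2: 5/3
a_3 = 1: 7/4
a_4 = 2: 19/11
a_5 = 1: 26/15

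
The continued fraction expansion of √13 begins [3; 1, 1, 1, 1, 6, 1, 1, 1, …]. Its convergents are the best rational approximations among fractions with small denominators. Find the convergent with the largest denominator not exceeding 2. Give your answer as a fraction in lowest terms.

a_0 = 3: 3/1  (≤ bound)
a_1 = 1: 4/1  (≤ bound)
a_2 = 1: 7/2  (≤ bound)
a_3 = 1: 11/3  (> 2, stop)

7/2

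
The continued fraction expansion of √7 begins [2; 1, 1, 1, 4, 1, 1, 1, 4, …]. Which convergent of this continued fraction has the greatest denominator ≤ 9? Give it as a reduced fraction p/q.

a_0 = 2: 2/1  (≤ bound)
a_1 = 1: 3/1  (≤ bound)
a_2 = 1: 5/2  (≤ bound)
a_3 = 1: 8/3  (≤ bound)
a_4 = 4: 37/14  (> 9, stop)

8/3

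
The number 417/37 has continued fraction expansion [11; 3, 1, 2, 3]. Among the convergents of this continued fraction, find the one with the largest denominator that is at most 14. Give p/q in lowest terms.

124/11

a_0 = 11: 11/1  (≤ bound)
a_1 = 3: 34/3  (≤ bound)
a_2 = 1: 45/4  (≤ bound)
a_3 = 2: 124/11  (≤ bound)
a_4 = 3: 417/37  (> 14, stop)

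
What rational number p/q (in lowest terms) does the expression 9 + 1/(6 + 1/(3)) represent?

Compute successive convergents:
a_0 = 9: 9/1
a_1 = 6: 55/6
a_2 = 3: 174/19

174/19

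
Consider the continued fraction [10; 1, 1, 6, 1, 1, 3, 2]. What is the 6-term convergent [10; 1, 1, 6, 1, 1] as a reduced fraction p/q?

295/28

a_0 = 10: 10/1
a_1 = 1: 11/1
a_2 = 1: 21/2
a_3 = 6: 137/13
a_4 = 1: 158/15
a_5 = 1: 295/28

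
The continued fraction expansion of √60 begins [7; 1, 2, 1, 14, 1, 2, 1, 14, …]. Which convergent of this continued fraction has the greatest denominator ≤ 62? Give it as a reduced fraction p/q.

a_0 = 7: 7/1  (≤ bound)
a_1 = 1: 8/1  (≤ bound)
a_2 = 2: 23/3  (≤ bound)
a_3 = 1: 31/4  (≤ bound)
a_4 = 14: 457/59  (≤ bound)
a_5 = 1: 488/63  (> 62, stop)

457/59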